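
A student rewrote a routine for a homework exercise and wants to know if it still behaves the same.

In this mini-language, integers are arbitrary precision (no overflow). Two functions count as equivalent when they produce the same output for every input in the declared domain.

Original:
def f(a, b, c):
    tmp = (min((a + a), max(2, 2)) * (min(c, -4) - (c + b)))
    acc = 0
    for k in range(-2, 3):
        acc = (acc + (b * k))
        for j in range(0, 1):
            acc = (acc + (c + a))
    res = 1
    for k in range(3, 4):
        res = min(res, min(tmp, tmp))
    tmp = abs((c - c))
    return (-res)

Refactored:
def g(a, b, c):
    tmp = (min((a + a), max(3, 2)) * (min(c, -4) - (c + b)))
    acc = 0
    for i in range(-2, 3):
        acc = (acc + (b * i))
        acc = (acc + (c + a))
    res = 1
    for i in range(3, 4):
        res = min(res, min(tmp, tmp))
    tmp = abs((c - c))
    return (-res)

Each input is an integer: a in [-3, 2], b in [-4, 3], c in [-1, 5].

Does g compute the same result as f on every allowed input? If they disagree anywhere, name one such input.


Not equivalent: a=2, b=-4, c=1 separates them (2 vs 3).
f: tmp = -2; acc = 0; [k=-2]; acc = 8; [j=0]; acc = 11; [k=-1]; acc = 15; [j=0]; acc = 18; [k=0]; acc = 18; [j=0]; acc = 21; [k=1]; acc = 17; [j=0]; acc = 20; [k=2]; acc = 12; [j=0]; acc = 15; res = 1; [k=3]; res = -2; tmp = 0; return 2
g: tmp = -3; acc = 0; [i=-2]; acc = 8; acc = 11; [i=-1]; acc = 15; acc = 18; [i=0]; acc = 18; acc = 21; [i=1]; acc = 17; acc = 20; [i=2]; acc = 12; acc = 15; res = 1; [i=3]; res = -3; tmp = 0; return 3
verdict: not equivalent; witness: a=2, b=-4, c=1


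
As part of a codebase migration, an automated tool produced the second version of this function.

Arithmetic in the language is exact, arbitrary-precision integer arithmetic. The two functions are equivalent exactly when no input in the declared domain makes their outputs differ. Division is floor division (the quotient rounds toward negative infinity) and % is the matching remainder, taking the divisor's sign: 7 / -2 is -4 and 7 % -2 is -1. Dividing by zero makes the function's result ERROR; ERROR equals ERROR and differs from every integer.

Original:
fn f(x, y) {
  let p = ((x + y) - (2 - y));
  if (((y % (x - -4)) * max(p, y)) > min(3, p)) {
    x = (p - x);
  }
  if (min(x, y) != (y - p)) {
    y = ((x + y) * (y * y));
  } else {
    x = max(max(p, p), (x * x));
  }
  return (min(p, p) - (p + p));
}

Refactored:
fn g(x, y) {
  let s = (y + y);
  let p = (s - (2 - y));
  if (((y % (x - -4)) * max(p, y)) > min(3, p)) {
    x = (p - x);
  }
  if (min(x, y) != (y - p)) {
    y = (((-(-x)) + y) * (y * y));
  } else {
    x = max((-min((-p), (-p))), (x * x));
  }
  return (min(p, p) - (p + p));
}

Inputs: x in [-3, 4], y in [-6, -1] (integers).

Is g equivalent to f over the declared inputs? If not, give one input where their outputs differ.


The rewrite breaks on x=-3, y=-6, where the results are 17 and 20.
f: p = -17; (((y % (x - -4)) * max(p, y)) > min(3, p)) -> true; x = -14; (min(x, y) != (y - p)) -> true; y = -720; return 17
g: s = -12; p = -20; (((y % (x - -4)) * max(p, y)) > min(3, p)) -> true; x = -17; (min(x, y) != (y - p)) -> true; y = -828; return 20
verdict: not equivalent; witness: x=-3, y=-6


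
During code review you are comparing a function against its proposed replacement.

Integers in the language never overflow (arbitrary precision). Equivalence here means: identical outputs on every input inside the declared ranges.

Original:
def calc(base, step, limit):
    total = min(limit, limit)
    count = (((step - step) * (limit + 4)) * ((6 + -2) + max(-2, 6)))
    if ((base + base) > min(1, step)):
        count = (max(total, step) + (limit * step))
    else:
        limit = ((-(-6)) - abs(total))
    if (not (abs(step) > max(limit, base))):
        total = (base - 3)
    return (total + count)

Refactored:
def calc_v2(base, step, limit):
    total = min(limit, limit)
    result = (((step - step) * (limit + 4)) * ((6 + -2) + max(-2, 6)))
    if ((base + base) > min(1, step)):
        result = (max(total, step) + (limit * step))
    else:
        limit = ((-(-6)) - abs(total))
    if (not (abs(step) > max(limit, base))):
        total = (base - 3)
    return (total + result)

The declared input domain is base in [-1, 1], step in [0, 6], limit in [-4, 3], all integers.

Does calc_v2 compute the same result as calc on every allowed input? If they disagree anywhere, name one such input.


This is a faithful refactor — local variable names differ, but the computed results match everywhere.
As a probe, take base=1, step=4, limit=1: calc runs total := 1 | count := 0 | ((base + base) > min(1, step)): true | count := 8 | (not (abs(step) > max(limit, base))): false | result 9; calc_v2 runs total := 1 | result := 0 | ((base + base) > min(1, step)): true | result := 8 | (not (abs(step) > max(limit, base))): false | result 9; both end at 9.
Checked all 168 inputs in the declared domain: the outputs agree on every one.
verdict: equivalent


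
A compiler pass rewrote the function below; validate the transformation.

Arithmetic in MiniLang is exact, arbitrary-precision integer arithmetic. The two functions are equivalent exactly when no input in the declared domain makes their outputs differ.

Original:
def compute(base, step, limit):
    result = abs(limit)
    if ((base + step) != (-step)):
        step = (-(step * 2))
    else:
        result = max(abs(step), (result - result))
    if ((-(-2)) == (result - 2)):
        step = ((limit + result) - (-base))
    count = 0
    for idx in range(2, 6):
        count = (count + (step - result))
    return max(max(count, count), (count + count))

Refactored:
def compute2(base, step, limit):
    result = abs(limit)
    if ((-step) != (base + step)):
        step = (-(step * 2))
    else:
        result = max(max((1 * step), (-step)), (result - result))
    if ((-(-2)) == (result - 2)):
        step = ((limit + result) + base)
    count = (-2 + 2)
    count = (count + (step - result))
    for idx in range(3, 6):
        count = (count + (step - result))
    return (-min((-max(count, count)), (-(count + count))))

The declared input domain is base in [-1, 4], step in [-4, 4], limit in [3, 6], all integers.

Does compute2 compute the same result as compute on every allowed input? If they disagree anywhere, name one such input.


Changes here: constant usage differs; min/max/abs usage differs; statement counts differ; arithmetic usage differs; loop structure differs; the full 216-point sweep finds no disagreement.
verdict: equivalent


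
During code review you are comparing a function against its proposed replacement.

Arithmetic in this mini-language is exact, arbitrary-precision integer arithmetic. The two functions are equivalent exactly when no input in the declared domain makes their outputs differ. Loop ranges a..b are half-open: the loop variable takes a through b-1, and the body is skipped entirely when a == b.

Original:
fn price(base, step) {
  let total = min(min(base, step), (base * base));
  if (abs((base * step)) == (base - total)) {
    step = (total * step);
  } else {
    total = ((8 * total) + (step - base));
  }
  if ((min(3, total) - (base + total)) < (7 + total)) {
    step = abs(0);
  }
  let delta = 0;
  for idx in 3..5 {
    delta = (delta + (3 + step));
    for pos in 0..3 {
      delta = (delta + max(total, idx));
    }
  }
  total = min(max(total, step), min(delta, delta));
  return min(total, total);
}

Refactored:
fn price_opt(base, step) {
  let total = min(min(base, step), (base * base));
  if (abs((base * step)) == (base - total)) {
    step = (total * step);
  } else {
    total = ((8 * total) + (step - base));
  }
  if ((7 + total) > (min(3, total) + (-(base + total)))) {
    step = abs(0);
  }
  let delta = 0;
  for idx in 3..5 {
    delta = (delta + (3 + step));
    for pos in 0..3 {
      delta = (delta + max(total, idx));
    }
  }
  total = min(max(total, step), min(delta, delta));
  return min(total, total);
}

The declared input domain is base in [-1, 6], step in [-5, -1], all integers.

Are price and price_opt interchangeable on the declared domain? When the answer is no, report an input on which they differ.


Side by side, the visible changes include: comparison usage differs; also arithmetic usage differs.
As a probe, take base=3, step=-4: price runs total := -4 | (abs((base * step)) == (base - total)): false | total := -39 | ((min(3, total) - (base + total)) < (7 + total)): false | delta := 0 | iter idx=3: | delta := -1 | iter pos=0: | delta := 2 | iter pos=1: | delta := 5 | iter pos=2: | delta := 8 | iter idx=4: | delta := 7 | iter pos=0: | delta := 11 | iter pos=1: | delta := 15 | iter pos=2: | delta := 19 | total := -4 | result -4; price_opt runs total := -4 | (abs((base * step)) == (base - total)): false | total := -39 | ((7 + total) > (min(3, total) + (-(base + total)))): false | delta := 0 | iter idx=3: | delta := -1 | iter pos=0: | delta := 2 | iter pos=1: | delta := 5 | iter pos=2: | delta := 8 | iter idx=4: | delta := 7 | iter pos=0: | delta := 11 | iter pos=1: | delta := 15 | iter pos=2: | delta := 19 | total := -4 | result -4; both end at -4.
An exhaustive pass over the 40 declared inputs shows identical outputs.
verdict: equivalent


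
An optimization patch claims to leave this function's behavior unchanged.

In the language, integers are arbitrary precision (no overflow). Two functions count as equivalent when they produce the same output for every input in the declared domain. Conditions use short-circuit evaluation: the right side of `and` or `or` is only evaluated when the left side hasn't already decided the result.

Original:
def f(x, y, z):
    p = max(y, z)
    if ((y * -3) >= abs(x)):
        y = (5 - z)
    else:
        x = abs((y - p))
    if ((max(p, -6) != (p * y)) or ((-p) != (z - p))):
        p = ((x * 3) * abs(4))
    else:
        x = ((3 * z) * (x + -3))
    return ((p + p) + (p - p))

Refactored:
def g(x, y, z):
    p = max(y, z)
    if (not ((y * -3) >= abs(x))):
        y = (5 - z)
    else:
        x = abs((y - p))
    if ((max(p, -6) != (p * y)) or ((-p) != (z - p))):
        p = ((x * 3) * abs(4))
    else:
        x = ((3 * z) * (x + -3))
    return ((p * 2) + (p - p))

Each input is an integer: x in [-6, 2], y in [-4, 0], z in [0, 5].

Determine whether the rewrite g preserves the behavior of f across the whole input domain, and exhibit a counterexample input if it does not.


Consider the input x=-6, y=-4, z=1.
f: p := 1 | ((y * -3) >= abs(x)): true | y := 4 | ((max(p, -6) != (p * y)) or ((-p) != (z - p))): true | p := -72 | result -144
g: p := 1 | (not ((y * -3) >= abs(x))): false | x := 5 | ((max(p, -6) != (p * y)) or ((-p) != (z - p))): true | p := 60 | result 120
-144 against 120: the behavior changed.
verdict: not equivalent; witness: x=-6, y=-4, z=1


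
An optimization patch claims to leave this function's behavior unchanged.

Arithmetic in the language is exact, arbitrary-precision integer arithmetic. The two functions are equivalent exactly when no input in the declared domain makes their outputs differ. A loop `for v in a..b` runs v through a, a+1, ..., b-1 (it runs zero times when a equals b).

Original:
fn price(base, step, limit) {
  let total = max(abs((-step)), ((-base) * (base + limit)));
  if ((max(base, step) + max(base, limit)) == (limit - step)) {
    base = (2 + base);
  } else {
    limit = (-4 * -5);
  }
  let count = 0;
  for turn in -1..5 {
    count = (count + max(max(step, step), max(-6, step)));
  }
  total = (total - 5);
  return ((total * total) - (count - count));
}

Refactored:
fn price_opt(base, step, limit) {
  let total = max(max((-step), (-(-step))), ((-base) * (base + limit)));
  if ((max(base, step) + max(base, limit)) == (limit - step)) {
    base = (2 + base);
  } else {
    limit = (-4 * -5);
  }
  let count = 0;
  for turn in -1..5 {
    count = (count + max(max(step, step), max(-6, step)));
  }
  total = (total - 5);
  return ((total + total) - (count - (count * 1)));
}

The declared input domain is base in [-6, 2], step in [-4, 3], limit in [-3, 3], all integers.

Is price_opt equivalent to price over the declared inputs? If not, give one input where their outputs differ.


Consider the input base=-6, step=-4, limit=-3.
price: total := 4 | ((max(base, step) + max(base, limit)) == (limit - step)): false | limit := 20 | count := 0 | iter turn=-1: | count := -4 | iter turn=0: | count := -8 | iter turn=1: | count := -12 | iter turn=2: | count := -16 | iter turn=3: | count := -20 | iter turn=4: | count := -24 | total := -1 | result 1
price_opt: total := 4 | ((max(base, step) + max(base, limit)) == (limit - step)): false | limit := 20 | count := 0 | iter turn=-1: | count := -4 | iter turn=0: | count := -8 | iter turn=1: | count := -12 | iter turn=2: | count := -16 | iter turn=3: | count := -20 | iter turn=4: | count := -24 | total := -1 | result -2
1 against -2: the behavior changed.
verdict: not equivalent; witness: base=-6, step=-4, limit=-3


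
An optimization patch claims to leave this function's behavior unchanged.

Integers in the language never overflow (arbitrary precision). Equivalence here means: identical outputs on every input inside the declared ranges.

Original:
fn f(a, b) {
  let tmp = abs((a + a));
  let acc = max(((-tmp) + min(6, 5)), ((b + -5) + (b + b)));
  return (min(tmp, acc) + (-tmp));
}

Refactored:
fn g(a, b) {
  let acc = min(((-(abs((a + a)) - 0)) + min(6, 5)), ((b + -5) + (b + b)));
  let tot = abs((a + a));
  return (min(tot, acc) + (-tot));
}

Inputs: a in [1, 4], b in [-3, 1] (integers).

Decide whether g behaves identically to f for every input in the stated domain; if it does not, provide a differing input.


These are not equivalent — on a=1, b=-3 the outputs split (0 vs -16).
f: tmp becomes 2; next acc becomes 3; next final value 0
g: acc becomes -14; next tot becomes 2; next final value -16
verdict: not equivalent; witness: a=1, b=-3


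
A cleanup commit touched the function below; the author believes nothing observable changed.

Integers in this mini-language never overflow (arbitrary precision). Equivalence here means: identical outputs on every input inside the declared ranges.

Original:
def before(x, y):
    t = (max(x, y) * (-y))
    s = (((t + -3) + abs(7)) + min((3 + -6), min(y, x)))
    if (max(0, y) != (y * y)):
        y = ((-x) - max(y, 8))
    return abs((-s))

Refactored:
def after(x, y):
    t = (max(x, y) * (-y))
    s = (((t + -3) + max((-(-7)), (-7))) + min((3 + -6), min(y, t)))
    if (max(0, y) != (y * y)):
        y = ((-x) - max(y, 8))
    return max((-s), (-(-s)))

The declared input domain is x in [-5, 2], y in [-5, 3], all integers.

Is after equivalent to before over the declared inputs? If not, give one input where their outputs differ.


Run the pair on x=-5, y=-5.
before: t=-25, then s=-26, then (max(0, y) != (y * y)) is true, then y=-3, then returns 26
after: t=-25, then s=-46, then (max(0, y) != (y * y)) is true, then y=-3, then returns 46
26 != 46, so the rewrite changes behavior.
verdict: not equivalent; witness: x=-5, y=-5


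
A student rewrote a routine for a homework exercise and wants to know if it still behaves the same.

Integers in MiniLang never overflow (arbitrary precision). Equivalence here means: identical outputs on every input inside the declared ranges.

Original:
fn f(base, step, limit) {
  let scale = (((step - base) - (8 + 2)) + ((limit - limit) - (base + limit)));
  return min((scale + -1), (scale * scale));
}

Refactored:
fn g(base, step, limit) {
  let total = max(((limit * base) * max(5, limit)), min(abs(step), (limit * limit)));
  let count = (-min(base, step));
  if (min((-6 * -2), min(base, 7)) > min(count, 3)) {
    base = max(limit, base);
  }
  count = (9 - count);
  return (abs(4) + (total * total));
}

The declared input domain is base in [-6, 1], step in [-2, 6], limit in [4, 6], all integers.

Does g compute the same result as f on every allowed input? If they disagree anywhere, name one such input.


Try base=-6, step=-2, limit=4.
f: scale becomes -4; next final value -5
g: total becomes 2; next count becomes 6; next (min((-6 * -2), min(base, 7)) > min(count, 3)) evaluates to false; next count becomes 3; next final value 8
-5 against 8: the behavior changed.
verdict: not equivalent; witness: base=-6, step=-2, limit=4


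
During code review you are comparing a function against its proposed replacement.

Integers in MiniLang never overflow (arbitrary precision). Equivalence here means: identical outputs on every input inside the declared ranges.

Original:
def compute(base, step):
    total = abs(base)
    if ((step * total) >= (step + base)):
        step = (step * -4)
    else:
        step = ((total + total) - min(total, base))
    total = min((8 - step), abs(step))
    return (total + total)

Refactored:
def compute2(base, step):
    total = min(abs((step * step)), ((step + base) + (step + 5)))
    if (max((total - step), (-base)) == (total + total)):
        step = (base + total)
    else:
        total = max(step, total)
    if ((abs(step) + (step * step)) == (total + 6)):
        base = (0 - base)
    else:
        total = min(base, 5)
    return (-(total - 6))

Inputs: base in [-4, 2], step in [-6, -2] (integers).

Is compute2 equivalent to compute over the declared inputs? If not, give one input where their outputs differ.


On input base=-4, step=-6, compute returns -8 while compute2 returns 10.
verdict: not equivalent; witness: base=-4, step=-6


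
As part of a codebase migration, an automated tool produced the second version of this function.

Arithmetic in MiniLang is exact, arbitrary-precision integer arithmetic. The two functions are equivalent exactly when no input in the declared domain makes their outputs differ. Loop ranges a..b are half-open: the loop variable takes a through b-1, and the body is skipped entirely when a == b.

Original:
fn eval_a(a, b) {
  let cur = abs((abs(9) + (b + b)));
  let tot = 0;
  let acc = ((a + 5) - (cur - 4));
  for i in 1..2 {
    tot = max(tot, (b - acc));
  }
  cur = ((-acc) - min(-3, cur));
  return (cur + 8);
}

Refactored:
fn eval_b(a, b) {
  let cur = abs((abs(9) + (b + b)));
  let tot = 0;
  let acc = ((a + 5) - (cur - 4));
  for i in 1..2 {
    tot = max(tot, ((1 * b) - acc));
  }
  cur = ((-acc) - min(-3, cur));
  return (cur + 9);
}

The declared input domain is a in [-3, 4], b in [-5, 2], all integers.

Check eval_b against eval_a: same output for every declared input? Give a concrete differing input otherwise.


Evaluate both at a=-3, b=-5.
eval_a: cur becomes 1; next tot becomes 0; next acc becomes 5; next at i=1:; next tot becomes 0; next cur becomes -2; next final value 6
eval_b: cur becomes 1; next tot becomes 0; next acc becomes 5; next at i=1:; next tot becomes 0; next cur becomes -2; next final value 7
6 against 7: the behavior changed.
verdict: not equivalent; witness: a=-3, b=-5


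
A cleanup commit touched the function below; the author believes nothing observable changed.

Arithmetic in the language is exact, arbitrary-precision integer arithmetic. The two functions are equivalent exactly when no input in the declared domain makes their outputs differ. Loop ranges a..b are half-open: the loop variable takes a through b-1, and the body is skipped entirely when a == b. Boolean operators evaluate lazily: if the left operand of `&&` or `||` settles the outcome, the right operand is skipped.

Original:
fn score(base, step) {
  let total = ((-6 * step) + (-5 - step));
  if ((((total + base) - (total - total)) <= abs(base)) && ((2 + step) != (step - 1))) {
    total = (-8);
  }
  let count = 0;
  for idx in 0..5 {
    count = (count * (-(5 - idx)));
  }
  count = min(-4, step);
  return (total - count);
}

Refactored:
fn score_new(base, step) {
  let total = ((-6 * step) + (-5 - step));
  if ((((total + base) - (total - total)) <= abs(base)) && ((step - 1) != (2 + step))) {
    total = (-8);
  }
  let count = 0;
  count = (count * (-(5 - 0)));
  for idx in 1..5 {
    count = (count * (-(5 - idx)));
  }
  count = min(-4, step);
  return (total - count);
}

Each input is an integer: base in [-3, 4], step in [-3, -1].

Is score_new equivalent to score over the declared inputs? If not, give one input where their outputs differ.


Changes here: loop structure differs; and arithmetic usage differs; and constant usage differs; and statement counts differ; the full 24-point sweep finds no disagreement.
verdict: equivalent


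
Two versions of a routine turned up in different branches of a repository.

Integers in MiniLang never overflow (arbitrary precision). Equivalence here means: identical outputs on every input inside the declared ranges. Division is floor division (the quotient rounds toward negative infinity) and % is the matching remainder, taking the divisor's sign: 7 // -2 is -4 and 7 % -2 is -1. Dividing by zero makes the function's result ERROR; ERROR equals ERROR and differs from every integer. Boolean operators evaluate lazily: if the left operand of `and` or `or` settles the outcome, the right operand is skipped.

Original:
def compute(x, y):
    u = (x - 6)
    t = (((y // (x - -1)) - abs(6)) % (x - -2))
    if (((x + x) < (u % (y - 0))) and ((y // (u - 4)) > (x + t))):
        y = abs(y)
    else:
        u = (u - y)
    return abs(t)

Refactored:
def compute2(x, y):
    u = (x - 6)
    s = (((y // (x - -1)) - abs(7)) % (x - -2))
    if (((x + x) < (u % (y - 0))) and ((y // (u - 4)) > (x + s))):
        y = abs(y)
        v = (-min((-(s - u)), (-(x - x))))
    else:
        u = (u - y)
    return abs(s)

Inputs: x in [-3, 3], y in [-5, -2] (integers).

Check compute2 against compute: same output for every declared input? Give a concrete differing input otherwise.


Run the pair on x=0, y=-5.
compute: u := -6 | t := 1 | (((x + x) < (u % (y - 0))) and ((y // (u - 4)) > (x + t))): false | u := -1 | result 1
compute2: u := -6 | s := 0 | (((x + x) < (u % (y - 0))) and ((y // (u - 4)) > (x + s))): false | u := -1 | result 0
1 != 0, so the rewrite changes behavior.
verdict: not equivalent; witness: x=0, y=-5


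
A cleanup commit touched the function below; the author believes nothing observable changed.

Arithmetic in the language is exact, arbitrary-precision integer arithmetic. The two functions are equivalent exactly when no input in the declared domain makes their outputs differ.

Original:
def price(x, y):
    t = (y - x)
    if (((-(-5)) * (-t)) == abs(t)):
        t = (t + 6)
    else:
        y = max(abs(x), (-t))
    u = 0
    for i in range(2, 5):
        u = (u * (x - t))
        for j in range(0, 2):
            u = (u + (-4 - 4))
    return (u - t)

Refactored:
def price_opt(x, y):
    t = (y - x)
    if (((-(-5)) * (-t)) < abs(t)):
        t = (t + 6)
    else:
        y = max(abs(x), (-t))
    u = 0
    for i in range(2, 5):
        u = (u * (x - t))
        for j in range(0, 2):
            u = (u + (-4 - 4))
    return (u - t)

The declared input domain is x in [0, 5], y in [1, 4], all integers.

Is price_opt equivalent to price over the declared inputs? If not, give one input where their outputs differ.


Not equivalent: x=0, y=1 separates them (-17 vs -695).
price: t becomes 1; next (((-(-5)) * (-t)) == abs(t)) evaluates to false; next y becomes 0; next u becomes 0; next at i=2:; next u becomes 0; next at j=0:; next u becomes -8; next at j=1:; next u becomes -16; next at i=3:; next u becomes 16; next at j=0:; next u becomes 8; next at j=1:; next u becomes 0; next at i=4:; next u becomes 0; next at j=0:; next u becomes -8; next at j=1:; next u becomes -16; next final value -17
price_opt: t becomes 1; next (((-(-5)) * (-t)) < abs(t)) evaluates to true; next t becomes 7; next u becomes 0; next at i=2:; next u becomes 0; next at j=0:; next u becomes -8; next at j=1:; next u becomes -16; next at i=3:; next u becomes 112; next at j=0:; next u becomes 104; next at j=1:; next u becomes 96; next at i=4:; next u becomes -672; next at j=0:; next u becomes -680; next at j=1:; next u becomes -688; next final value -695
verdict: not equivalent; witness: x=0, y=1


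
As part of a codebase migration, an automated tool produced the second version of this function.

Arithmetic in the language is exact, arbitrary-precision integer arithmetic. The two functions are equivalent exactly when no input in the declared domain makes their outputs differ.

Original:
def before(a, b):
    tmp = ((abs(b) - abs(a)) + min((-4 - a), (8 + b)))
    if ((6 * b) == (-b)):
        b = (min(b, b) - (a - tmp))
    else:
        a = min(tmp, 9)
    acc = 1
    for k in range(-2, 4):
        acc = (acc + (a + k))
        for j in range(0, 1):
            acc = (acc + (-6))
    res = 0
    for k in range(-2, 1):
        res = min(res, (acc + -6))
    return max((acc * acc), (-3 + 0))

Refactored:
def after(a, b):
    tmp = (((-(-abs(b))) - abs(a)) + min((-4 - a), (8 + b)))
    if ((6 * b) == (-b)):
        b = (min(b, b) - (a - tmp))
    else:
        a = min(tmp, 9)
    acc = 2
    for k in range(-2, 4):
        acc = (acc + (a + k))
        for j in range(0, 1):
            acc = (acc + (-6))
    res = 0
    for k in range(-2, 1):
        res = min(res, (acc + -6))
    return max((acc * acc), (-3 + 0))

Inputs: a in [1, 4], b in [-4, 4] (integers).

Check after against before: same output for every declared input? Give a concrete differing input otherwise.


Not equivalent: a=1, b=-4 separates them (1936 vs 1849).
before: tmp=-2, then ((6 * b) == (-b)) is false, then a=-2, then acc=1, then (k=-2), then acc=-3, then (j=0), then acc=-9, then (k=-1), then acc=-12, then (j=0), then acc=-18, then (k=0), then acc=-20, then (j=0), then acc=-26, then (k=1), then acc=-27, then (j=0), then acc=-33, then (k=2), then acc=-33, then (j=0), then acc=-39, then (k=3), then acc=-38, then (j=0), then acc=-44, then res=0, then (k=-2), then res=-50, then (k=-1), then res=-50, then (k=0), then res=-50, then returns 1936
after: tmp=-2, then ((6 * b) == (-b)) is false, then a=-2, then acc=2, then (k=-2), then acc=-2, then (j=0), then acc=-8, then (k=-1), then acc=-11, then (j=0), then acc=-17, then (k=0), then acc=-19, then (j=0), then acc=-25, then (k=1), then acc=-26, then (j=0), then acc=-32, then (k=2), then acc=-32, then (j=0), then acc=-38, then (k=3), then acc=-37, then (j=0), then acc=-43, then res=0, then (k=-2), then res=-49, then (k=-1), then res=-49, then (k=0), then res=-49, then returns 1849
verdict: not equivalent; witness: a=1, b=-4


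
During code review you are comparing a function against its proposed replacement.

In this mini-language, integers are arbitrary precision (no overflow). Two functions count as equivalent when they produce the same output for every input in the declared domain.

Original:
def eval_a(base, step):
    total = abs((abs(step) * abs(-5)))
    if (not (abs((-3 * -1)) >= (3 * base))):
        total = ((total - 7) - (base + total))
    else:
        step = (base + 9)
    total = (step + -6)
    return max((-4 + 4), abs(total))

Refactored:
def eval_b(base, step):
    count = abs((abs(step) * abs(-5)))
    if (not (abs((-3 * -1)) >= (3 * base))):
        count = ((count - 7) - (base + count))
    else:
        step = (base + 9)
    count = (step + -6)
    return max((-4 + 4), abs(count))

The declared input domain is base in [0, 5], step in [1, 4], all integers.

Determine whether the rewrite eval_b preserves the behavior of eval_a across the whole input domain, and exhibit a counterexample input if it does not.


Side by side, the visible changes include: local variable names differ.
As a probe, take base=3, step=1: eval_a runs total := 5 | (not (abs((-3 * -1)) >= (3 * base))): true | total := -10 | total := -5 | result 5; eval_b runs count := 5 | (not (abs((-3 * -1)) >= (3 * base))): true | count := -10 | count := -5 | result 5; both end at 5.
An exhaustive pass over the 24 declared inputs shows identical outputs.
verdict: equivalent


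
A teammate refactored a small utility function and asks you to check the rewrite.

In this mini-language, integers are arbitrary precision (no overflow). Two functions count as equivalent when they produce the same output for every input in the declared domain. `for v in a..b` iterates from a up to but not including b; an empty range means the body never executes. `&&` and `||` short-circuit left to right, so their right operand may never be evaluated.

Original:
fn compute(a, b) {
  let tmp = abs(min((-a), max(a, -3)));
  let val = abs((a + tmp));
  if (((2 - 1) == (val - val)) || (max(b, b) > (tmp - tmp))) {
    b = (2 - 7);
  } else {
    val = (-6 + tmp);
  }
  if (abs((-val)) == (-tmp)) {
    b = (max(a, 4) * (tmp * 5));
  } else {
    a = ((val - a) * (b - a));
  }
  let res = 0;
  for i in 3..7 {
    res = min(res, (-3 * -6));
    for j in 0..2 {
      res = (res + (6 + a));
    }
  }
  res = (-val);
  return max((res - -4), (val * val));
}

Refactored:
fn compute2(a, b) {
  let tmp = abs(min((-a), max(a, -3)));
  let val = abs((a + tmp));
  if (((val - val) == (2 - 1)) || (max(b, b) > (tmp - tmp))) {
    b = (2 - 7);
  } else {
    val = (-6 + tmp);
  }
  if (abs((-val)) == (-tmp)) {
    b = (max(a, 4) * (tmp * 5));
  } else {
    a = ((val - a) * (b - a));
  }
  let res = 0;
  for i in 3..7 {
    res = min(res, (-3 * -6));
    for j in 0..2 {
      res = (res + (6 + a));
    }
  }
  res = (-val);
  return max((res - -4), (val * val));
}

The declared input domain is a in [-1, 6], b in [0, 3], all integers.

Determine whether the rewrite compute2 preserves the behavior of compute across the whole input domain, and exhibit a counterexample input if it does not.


Equivalent — the differences include same computation, different form, yet no declared input distinguishes the two.
Spot check at a=5, b=0 — compute: tmp := 5 | val := 10 | (((2 - 1) == (val - val)) || (max(b, b) > (tmp - tmp))): false | val := -1 | (abs((-val)) == (-tmp)): false | a := 30 | res := 0 | iter i=3: | res := 0 | iter j=0: | res := 36 | iter j=1: | res := 72 | iter i=4: | res := 18 | iter j=0: | res := 54 | iter j=1: | res := 90 | iter i=5: | res := 18 | iter j=0: | res := 54 | iter j=1: | res := 90 | iter i=6: | res := 18 | iter j=0: | res := 54 | iter j=1: | res := 90 | res := 1 | result 5. compute2: tmp := 5 | val := 10 | (((val - val) == (2 - 1)) || (max(b, b) > (tmp - tmp))): false | val := -1 | (abs((-val)) == (-tmp)): false | a := 30 | res := 0 | iter i=3: | res := 0 | iter j=0: | res := 36 | iter j=1: | res := 72 | iter i=4: | res := 18 | iter j=0: | res := 54 | iter j=1: | res := 90 | iter i=5: | res := 18 | iter j=0: | res := 54 | iter j=1: | res := 90 | iter i=6: | res := 18 | iter j=0: | res := 54 | iter j=1: | res := 90 | res := 1 | result 5. Both give 5.
Every one of the 32 inputs gives matching results.
verdict: equivalent


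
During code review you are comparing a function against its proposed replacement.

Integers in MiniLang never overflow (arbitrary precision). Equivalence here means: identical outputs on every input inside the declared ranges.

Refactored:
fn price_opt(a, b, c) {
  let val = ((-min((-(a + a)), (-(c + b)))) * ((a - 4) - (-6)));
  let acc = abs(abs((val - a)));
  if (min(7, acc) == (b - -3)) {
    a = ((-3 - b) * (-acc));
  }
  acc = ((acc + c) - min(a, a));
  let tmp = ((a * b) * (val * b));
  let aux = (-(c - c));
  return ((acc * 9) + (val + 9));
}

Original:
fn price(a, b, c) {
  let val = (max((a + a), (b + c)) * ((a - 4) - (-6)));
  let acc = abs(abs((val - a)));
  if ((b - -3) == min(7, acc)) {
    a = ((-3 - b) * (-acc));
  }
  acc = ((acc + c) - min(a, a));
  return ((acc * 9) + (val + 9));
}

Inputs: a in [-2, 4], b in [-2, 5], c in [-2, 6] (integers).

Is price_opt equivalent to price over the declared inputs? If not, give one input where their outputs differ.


Behavior is preserved: although arithmetic usage differs; also min/max/abs usage differs; also statement counts differ; also local variable names differ, the outputs never diverge.
Spot check at a=0, b=3, c=0 — price: val=6, then acc=6, then ((b - -3) == min(7, acc)) is true, then a=36, then acc=-30, then returns -255. price_opt: val=6, then acc=6, then (min(7, acc) == (b - -3)) is true, then a=36, then acc=-30, then tmp=1944, then aux=0, then returns -255. Both give -255.
Sweeping the whole domain (504 inputs) finds no disagreement.
verdict: equivalent


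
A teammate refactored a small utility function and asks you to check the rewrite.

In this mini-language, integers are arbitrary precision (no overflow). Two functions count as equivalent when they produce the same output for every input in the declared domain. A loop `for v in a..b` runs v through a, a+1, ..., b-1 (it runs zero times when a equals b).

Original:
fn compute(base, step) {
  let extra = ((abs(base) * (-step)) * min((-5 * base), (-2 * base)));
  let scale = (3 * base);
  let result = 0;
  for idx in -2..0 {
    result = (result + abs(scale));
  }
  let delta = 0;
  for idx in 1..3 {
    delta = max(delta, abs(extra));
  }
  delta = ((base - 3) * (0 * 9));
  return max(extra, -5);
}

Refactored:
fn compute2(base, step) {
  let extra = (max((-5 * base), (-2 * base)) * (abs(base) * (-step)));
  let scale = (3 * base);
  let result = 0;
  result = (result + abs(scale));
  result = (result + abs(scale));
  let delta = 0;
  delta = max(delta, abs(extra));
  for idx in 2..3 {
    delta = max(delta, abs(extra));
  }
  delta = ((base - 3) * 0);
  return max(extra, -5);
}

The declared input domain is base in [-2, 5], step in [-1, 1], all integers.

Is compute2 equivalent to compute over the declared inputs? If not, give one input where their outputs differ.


base=-2, step=-1 yields 8 from compute but 20 from compute2.
verdict: not equivalent; witness: base=-2, step=-1


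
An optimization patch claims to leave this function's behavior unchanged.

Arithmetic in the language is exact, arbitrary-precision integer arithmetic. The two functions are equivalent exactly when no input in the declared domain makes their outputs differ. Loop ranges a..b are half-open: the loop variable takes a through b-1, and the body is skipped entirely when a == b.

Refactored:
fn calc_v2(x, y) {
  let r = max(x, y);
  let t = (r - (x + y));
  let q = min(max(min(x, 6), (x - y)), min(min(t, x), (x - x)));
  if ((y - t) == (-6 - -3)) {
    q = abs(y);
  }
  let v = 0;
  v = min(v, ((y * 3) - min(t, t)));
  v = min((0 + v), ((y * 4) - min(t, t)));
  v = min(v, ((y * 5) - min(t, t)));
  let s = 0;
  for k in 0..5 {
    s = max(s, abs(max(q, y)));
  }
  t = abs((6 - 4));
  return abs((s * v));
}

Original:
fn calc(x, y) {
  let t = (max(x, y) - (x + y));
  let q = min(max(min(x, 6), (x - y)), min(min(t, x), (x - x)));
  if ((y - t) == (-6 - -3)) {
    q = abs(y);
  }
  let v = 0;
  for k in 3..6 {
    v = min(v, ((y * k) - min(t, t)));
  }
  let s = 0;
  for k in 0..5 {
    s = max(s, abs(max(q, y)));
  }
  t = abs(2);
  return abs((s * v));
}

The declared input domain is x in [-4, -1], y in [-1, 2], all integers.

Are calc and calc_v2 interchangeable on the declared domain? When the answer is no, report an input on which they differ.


Changes here: constant usage differs; min/max/abs usage differs; loop structure differs; local variable names differ; arithmetic usage differs; statement counts differ; the full 16-point sweep finds no disagreement.
verdict: equivalent


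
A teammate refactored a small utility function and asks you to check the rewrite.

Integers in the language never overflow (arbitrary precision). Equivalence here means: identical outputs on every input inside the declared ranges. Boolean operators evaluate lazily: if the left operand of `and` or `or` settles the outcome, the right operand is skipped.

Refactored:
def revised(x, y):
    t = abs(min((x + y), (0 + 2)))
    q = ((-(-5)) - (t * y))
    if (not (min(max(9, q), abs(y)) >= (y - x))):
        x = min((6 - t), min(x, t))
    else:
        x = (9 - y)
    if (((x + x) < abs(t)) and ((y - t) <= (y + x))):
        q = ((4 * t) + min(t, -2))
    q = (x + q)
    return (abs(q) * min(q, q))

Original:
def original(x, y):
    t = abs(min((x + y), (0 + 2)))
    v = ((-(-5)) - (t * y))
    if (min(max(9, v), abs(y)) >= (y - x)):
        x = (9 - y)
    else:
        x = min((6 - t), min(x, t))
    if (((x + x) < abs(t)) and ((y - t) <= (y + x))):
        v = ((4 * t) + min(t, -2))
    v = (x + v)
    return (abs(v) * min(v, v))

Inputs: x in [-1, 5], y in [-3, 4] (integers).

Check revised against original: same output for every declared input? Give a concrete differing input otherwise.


Equivalent — the differences include boolean connective usage differs; and local variable names differ, yet no declared input distinguishes the two.
As a probe, take x=-1, y=0: original runs t=1, then v=5, then (min(max(9, v), abs(y)) >= (y - x)) is false, then x=-1, then (((x + x) < abs(t)) and ((y - t) <= (y + x))) is true, then v=2, then v=1, then returns 1; revised runs t=1, then q=5, then (not (min(max(9, q), abs(y)) >= (y - x))) is true, then x=-1, then (((x + x) < abs(t)) and ((y - t) <= (y + x))) is true, then q=2, then q=1, then returns 1; both end at 1.
Every one of the 56 inputs gives matching results.
verdict: equivalent


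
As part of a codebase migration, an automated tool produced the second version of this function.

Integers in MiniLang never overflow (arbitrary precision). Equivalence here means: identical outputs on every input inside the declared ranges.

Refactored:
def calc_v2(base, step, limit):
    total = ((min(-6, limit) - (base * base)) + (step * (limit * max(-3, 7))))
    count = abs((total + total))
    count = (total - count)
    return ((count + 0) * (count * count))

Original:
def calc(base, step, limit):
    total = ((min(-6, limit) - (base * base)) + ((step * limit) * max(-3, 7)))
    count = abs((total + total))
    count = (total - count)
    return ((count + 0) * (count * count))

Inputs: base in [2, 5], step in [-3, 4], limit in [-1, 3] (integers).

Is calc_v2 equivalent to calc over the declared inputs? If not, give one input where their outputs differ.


Reading the diff, among the changes: same computation, different form.
As a probe, take base=4, step=-1, limit=3: calc runs total := -43 | count := 86 | count := -129 | result -2146689; calc_v2 runs total := -43 | count := 86 | count := -129 | result -2146689; both end at -2146689.
Every one of the 160 inputs gives matching results.
verdict: equivalent


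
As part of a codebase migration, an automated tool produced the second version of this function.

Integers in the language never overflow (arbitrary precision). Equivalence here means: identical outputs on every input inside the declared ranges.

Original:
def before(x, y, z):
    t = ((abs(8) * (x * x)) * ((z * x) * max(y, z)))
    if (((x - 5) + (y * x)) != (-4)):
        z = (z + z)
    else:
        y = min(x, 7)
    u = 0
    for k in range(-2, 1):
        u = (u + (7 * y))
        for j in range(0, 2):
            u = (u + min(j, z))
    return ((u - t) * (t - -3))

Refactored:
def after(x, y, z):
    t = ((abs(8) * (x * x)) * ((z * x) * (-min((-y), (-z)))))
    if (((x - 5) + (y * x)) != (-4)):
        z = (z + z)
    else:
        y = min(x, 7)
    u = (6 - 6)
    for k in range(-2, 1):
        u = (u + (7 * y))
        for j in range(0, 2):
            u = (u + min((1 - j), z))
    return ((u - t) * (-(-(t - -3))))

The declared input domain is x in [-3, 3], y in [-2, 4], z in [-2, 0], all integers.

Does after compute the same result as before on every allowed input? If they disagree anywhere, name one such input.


Behavior is preserved: although constant usage differs; min/max/abs usage differs; arithmetic usage differs, the outputs never diverge.
One worked example (x=-2, y=4, z=-1) — before: t becomes 256; next (((x - 5) + (y * x)) != (-4)) evaluates to true; next z becomes -2; next u becomes 0; next at k=-2:; next u becomes 28; next at j=0:; next u becomes 26; next at j=1:; next u becomes 24; next at k=-1:; next u becomes 52; next at j=0:; next u becomes 50; next at j=1:; next u becomes 48; next at k=0:; next u becomes 76; next at j=0:; next u becomes 74; next at j=1:; next u becomes 72; next final value -47656; after: t becomes 256; next (((x - 5) + (y * x)) != (-4)) evaluates to true; next z becomes -2; next u becomes 0; next at k=-2:; next u becomes 28; next at j=0:; next u becomes 26; next at j=1:; next u becomes 24; next at k=-1:; next u becomes 52; next at j=0:; next u becomes 50; next at j=1:; next u becomes 48; next at k=0:; next u becomes 76; next at j=0:; next u becomes 74; next at j=1:; next u becomes 72; next final value -47656; agreement on -47656.
Sweeping the whole domain (147 inputs) finds no disagreement.
verdict: equivalent
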